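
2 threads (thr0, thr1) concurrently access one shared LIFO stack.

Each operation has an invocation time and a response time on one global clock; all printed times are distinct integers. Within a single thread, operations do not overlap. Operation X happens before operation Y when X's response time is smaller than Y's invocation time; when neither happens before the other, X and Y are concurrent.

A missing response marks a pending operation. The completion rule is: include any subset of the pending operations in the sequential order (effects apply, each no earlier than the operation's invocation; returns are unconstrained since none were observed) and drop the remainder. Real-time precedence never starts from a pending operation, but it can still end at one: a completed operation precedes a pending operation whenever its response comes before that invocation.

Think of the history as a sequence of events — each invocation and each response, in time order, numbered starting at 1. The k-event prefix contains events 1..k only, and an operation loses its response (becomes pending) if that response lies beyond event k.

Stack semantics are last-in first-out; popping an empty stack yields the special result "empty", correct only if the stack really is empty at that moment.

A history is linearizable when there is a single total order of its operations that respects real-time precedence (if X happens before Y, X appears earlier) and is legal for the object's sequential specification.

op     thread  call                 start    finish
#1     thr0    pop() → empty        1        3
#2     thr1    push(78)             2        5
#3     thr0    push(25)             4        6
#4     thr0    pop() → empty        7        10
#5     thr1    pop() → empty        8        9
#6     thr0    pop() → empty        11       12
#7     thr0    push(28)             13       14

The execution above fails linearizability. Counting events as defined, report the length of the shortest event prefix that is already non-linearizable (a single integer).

9

one valid order for events 1..8 is #1, #2, #3:
step 1: #1 pop() → empty — stack <>
step 2: #2 push(78) — stack <78>
step 3: #3 push(25) — stack <78,25>
at event 9 (#5's time-9 response) nothing linearizes any more
include/drop combinations of the 1 pending operation (#4) were all tried; none helps
one such order, #1, #2, #3, #5 (pending dropped), breaks at step 4 where #5 pop() → empty is illegal
one such order, #1, #3, #2, #5 (pending dropped), breaks at step 4 where #5 pop() → empty is illegal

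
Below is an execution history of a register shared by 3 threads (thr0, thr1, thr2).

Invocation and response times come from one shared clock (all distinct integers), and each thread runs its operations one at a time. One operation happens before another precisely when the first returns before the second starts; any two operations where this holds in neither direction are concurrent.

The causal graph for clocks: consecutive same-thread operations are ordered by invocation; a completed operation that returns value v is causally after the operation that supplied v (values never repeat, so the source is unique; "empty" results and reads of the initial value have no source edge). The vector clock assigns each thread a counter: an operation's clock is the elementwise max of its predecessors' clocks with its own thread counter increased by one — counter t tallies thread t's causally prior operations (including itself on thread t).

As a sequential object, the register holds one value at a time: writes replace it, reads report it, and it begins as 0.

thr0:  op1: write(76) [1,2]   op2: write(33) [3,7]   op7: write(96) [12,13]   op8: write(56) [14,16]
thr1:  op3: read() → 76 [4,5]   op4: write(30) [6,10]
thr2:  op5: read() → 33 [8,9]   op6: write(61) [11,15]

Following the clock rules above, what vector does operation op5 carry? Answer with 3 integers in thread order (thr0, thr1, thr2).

op1, invoked 1, has no incoming edges; only thr0's bump applies → (1, 0, 0)
invoked at 4, op3 merges VC(op1)=(1, 0, 0) and bumps thr1's slot → (1, 1, 0)
invoked at 3, op2 merges VC(op1)=(1, 0, 0) and bumps thr0's slot → (2, 0, 0)
invoked at 6, op4 merges VC(op3)=(1, 1, 0) and bumps thr1's slot → (1, 2, 0)
invoked at 8, op5 merges VC(op2)=(2, 0, 0) and bumps thr2's slot → (2, 0, 1)
invoked at 12, op7 merges VC(op2)=(2, 0, 0) and bumps thr0's slot → (3, 0, 0)
invoked at 11, op6 merges VC(op5)=(2, 0, 1) and bumps thr2's slot → (2, 0, 2)
invoked at 14, op8 merges VC(op7)=(3, 0, 0) and bumps thr0's slot → (4, 0, 0)
target: VC(op5) = (2, 0, 1)

(2, 0, 1)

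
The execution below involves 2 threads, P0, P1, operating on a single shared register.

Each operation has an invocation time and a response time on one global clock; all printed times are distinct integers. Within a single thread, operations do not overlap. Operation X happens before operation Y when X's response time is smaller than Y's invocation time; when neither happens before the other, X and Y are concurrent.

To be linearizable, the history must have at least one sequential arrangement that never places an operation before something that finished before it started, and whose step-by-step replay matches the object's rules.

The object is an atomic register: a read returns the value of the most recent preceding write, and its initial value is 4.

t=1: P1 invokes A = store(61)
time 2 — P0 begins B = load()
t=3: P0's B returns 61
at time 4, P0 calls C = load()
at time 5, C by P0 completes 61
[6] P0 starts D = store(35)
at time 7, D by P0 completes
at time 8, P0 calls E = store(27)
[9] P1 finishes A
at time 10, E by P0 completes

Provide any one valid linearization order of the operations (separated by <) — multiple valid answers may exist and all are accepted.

after step 1 (A store(61)): value 61
after step 2 (B load() → 61): value 61
after step 3 (C load() → 61): value 61
after step 4 (D store(35)): value 35
after step 5 (E store(27)): value 27

A < B < C < D < E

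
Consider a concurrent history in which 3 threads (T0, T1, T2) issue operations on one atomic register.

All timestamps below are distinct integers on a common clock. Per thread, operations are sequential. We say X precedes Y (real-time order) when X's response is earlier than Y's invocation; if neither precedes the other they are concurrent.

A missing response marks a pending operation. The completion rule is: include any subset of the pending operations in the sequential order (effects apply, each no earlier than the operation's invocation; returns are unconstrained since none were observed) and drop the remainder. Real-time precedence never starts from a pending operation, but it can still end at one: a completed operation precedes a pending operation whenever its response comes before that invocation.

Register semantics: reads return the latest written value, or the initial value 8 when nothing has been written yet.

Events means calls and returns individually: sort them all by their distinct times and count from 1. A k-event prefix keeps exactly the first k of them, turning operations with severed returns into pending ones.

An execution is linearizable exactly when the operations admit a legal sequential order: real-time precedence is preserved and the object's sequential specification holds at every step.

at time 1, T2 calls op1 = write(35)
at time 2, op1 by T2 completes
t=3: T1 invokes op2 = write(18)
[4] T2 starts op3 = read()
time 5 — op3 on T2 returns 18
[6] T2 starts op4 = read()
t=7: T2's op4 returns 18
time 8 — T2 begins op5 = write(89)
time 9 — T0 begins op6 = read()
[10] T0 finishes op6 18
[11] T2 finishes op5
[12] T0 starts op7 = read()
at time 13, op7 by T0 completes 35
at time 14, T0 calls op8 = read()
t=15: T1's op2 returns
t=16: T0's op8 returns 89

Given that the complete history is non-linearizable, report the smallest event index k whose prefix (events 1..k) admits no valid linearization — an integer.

13

events 1..12 are linearizable, e.g. via op1, op2, op3, op4, op6, op5:
after step 1 (op1 write(35)): value 35
after step 2 (op2 write(18) (pending, included)): value 18
after step 3 (op3 read() → 18): value 18
after step 4 (op4 read() → 18): value 18
after step 5 (op6 read() → 18): value 18
after step 6 (op5 write(89)): value 89
include event 13 — op7 responding at 13 — and every candidate order breaks
no completion choice of the 1 pending operation (op2) rescues it — every subset was tried
sample order op1, op3, op4, op5, op6, op7 (pending dropped) stalls at step 2 — op3 read() → 18 has no legal effect
sample order op1, op3, op4, op6, op5, op7 (pending dropped) stalls at step 2 — op3 read() → 18 has no legal effect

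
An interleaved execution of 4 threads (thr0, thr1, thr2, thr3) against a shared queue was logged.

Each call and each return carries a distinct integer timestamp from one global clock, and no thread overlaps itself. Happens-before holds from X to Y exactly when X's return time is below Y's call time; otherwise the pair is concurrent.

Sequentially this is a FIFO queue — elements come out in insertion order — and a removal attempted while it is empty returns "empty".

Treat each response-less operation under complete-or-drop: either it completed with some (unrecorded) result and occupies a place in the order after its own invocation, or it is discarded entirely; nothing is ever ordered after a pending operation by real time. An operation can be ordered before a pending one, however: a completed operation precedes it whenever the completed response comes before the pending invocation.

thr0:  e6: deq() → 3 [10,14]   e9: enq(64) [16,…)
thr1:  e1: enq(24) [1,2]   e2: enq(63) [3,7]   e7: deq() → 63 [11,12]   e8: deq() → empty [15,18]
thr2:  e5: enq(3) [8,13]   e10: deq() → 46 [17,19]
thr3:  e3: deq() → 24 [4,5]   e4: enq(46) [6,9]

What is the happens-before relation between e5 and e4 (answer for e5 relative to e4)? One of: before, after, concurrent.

e5 spans [8,13], e4 spans [6,9]
the intervals overlap in both directions

concurrent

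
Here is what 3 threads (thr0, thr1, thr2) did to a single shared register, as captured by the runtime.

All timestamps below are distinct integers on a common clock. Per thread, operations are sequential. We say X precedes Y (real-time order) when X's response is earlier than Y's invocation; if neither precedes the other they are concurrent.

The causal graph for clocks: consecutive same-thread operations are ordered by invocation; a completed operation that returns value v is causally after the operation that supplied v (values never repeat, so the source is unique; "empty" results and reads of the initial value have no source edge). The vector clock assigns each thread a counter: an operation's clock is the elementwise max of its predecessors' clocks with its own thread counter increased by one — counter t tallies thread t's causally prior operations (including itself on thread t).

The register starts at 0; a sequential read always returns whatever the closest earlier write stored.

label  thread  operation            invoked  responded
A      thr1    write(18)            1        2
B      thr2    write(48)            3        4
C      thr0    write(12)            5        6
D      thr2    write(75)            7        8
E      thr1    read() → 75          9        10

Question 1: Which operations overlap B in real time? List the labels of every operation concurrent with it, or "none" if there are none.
Answer: none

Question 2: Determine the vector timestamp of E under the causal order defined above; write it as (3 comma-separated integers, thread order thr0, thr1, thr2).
Answer: (0, 2, 2)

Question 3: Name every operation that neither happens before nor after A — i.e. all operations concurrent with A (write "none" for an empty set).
Answer: none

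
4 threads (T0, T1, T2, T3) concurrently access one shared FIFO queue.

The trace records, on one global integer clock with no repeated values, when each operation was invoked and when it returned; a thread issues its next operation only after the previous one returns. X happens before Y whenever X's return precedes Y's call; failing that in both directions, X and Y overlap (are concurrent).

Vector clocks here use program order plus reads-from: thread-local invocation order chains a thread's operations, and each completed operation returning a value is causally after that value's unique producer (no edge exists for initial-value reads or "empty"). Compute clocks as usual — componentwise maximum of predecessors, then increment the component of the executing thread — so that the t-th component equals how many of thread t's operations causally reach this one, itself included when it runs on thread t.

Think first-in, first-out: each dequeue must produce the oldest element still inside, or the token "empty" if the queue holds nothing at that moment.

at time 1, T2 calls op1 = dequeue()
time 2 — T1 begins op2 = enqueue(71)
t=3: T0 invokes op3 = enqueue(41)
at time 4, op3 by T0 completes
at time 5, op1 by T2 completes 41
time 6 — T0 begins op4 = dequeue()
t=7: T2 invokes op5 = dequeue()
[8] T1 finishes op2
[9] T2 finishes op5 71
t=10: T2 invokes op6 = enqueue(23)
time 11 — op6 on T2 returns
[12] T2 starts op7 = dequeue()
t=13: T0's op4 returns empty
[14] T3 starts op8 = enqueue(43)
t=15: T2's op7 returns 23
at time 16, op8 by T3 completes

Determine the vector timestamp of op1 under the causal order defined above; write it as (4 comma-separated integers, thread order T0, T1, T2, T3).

VC(op8, invoked at 14): no causal predecessors; +1 on T3 → (0, 0, 0, 1)
VC(op2, invoked at 2): no causal predecessors; +1 on T1 → (0, 1, 0, 0)
VC(op3, invoked at 3): no causal predecessors; +1 on T0 → (1, 0, 0, 0)
VC(op1, invoked at 1): max of VC(op3)=(1, 0, 0, 0), then +1 on thread T2 → (1, 0, 1, 0)
VC(op4, invoked at 6): max of VC(op3)=(1, 0, 0, 0), then +1 on thread T0 → (2, 0, 0, 0)
VC(op5, invoked at 7): max of VC(op1)=(1, 0, 1, 0), VC(op2)=(0, 1, 0, 0), then +1 on thread T2 → (1, 1, 2, 0)
VC(op6, invoked at 10): max of VC(op5)=(1, 1, 2, 0), then +1 on thread T2 → (1, 1, 3, 0)
VC(op7, invoked at 12): max of VC(op6)=(1, 1, 3, 0), then +1 on thread T2 → (1, 1, 4, 0)
target: VC(op1) = (1, 0, 1, 0)

(1, 0, 1, 0)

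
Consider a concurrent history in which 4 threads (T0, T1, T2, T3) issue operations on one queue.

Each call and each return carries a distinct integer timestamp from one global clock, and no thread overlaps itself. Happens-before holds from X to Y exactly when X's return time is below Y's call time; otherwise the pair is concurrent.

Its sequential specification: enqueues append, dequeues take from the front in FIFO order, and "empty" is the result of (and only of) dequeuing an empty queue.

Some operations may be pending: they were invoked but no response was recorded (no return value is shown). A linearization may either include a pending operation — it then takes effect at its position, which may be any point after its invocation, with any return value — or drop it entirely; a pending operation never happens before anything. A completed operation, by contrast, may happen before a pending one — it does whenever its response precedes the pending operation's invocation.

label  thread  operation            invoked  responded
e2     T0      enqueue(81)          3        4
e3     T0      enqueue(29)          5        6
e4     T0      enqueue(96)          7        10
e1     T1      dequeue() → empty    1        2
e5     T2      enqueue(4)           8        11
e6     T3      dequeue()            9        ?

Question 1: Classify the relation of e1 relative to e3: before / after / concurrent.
e1 spans [1,2], e3 spans [5,6]
resp(e1)=2 < inv(e3)=5

before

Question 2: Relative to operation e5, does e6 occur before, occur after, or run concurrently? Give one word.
e6 spans [9,…), e5 spans [8,11]
the intervals overlap in both directions

concurrent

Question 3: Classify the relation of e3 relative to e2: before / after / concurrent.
e3 spans [5,6], e2 spans [3,4]
resp(e2)=4 < inv(e3)=5

after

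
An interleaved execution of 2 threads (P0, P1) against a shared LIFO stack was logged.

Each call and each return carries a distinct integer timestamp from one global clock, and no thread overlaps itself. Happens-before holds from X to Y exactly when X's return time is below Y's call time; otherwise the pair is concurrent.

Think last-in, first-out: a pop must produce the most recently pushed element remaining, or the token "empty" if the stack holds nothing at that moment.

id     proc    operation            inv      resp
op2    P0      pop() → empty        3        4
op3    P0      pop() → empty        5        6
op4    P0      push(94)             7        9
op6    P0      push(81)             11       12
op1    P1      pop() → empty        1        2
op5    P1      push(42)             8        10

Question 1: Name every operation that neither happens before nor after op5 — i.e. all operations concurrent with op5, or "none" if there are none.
concurrent with op5 ([8,10]): every op whose interval crosses 8..10
op1 [1,2]: before
op2 [3,4]: before
op3 [5,6]: before
op4 [7,9]: concurrent
op6 [11,12]: after

op4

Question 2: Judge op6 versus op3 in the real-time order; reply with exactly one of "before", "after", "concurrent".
op6 spans [11,12], op3 spans [5,6]
resp(op3)=6 < inv(op6)=11

after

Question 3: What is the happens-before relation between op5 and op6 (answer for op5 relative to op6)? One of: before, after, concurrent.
op5 spans [8,10], op6 spans [11,12]
resp(op5)=10 < inv(op6)=11

before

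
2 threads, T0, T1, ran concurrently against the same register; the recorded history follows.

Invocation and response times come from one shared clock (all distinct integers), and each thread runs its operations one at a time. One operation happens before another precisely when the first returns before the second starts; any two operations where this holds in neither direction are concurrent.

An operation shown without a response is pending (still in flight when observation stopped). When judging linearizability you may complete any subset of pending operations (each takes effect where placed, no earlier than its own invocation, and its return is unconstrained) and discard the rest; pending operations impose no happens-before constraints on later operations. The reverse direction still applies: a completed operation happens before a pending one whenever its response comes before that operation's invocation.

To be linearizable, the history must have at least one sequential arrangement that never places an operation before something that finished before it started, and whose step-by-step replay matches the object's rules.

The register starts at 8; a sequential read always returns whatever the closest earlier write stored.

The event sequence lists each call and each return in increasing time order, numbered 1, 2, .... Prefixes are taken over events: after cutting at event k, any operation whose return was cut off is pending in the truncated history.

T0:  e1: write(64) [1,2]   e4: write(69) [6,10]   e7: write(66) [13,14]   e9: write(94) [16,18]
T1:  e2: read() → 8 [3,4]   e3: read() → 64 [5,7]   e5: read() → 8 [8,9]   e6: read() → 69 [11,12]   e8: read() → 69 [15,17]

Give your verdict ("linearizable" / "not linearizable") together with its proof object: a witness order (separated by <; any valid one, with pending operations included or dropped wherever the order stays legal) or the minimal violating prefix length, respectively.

events 1..3 are fine; event 4 — the response of e2 at time 4 — makes the prefix non-linearizable
the completed operations (2 total) allow one real-time order; the register replay rejects it
for example e1, e2 fails at step 2: e2 read() → 8 is not legal there

not linearizable — minimal violating prefix: 4 events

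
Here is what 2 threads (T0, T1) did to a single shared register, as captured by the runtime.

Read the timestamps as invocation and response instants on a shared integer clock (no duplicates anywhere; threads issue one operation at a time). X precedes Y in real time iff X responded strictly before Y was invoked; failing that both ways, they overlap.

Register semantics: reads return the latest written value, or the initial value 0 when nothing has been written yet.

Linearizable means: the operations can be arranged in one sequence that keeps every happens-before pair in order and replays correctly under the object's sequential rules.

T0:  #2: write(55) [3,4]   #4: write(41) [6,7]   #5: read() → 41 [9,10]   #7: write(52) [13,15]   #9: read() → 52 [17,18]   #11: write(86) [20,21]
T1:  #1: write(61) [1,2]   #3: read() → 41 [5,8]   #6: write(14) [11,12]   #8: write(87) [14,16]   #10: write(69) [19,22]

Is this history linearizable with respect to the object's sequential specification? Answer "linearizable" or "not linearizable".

linearizable

a witness: #1, #2, #4, #3, #5, #6, #8, #7, #9, #10, #11
1. #1 write(61), leaving value 61
2. #2 write(55), leaving value 55
3. #4 write(41), leaving value 41
4. #3 read() → 41, leaving value 41
5. #5 read() → 41, leaving value 41
6. #6 write(14), leaving value 14
7. #8 write(87), leaving value 87
8. #7 write(52), leaving value 52
9. #9 read() → 52, leaving value 52
10. #10 write(69), leaving value 69
11. #11 write(86), leaving value 86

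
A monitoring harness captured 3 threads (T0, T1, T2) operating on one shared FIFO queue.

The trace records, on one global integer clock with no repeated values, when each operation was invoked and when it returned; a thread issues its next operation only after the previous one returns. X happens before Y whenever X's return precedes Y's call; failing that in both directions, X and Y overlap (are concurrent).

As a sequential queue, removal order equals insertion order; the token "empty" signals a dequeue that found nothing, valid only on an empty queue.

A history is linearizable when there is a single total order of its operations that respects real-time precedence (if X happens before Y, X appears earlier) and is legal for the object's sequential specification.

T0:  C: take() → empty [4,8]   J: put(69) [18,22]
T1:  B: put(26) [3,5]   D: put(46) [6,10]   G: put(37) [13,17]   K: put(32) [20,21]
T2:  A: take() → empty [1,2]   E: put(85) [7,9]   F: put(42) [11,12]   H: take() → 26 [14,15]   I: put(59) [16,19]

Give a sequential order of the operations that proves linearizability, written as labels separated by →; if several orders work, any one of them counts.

A → C → B → D → E → F → G → H → I → J → K

after step 1 (A take() → empty): queue <>
after step 2 (C take() → empty): queue <>
after step 3 (B put(26)): queue <26>
after step 4 (D put(46)): queue <26,46>
after step 5 (E put(85)): queue <26,46,85>
after step 6 (F put(42)): queue <26,46,85,42>
after step 7 (G put(37)): queue <26,46,85,42,37>
after step 8 (H take() → 26): queue <46,85,42,37>
after step 9 (I put(59)): queue <46,85,42,37,59>
after step 10 (J put(69)): queue <46,85,42,37,59,69>
after step 11 (K put(32)): queue <46,85,42,37,59,69,32>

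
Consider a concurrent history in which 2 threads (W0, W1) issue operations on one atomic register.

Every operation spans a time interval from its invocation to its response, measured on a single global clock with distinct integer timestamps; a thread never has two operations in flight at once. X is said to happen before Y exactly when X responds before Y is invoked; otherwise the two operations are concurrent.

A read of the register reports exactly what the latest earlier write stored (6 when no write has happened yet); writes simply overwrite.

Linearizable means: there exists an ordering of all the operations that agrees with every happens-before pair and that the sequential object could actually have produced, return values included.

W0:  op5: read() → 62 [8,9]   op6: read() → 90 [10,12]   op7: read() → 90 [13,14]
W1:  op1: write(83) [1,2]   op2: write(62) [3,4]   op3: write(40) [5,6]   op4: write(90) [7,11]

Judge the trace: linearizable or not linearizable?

prefix check: 1..8 passes, 1..9 fails once op5's time-9 response joins
exhaustive check: the 4 completed atomic register ops admit one real-time order; illegal
no escape via the 1 pending operation (op4): every completion choice fails
e.g. op1, op2, op3, op5 (pending dropped): illegal at step 4, since op5 read() → 62 cannot apply there

not linearizable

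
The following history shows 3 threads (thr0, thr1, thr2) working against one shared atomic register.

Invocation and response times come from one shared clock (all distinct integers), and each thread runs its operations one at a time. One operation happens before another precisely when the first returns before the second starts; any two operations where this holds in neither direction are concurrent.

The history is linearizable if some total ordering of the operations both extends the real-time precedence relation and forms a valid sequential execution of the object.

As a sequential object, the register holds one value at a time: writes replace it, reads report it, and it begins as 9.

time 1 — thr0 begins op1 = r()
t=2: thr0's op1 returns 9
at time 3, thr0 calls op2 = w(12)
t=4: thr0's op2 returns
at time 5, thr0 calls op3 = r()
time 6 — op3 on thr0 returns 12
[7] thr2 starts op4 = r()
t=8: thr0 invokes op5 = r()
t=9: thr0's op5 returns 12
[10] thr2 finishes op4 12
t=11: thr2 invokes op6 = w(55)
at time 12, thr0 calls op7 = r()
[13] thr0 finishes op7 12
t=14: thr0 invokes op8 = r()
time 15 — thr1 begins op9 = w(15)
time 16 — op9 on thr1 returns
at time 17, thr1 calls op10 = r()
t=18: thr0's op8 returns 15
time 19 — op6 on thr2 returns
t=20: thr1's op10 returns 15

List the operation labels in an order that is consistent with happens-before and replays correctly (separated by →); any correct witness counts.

1. op1 r() → 9, leaving value 9
2. op2 w(12), leaving value 12
3. op3 r() → 12, leaving value 12
4. op4 r() → 12, leaving value 12
5. op5 r() → 12, leaving value 12
6. op7 r() → 12, leaving value 12
7. op6 w(55), leaving value 55
8. op9 w(15), leaving value 15
9. op8 r() → 15, leaving value 15
10. op10 r() → 15, leaving value 15

op1 → op2 → op3 → op4 → op5 → op7 → op6 → op9 → op8 → op10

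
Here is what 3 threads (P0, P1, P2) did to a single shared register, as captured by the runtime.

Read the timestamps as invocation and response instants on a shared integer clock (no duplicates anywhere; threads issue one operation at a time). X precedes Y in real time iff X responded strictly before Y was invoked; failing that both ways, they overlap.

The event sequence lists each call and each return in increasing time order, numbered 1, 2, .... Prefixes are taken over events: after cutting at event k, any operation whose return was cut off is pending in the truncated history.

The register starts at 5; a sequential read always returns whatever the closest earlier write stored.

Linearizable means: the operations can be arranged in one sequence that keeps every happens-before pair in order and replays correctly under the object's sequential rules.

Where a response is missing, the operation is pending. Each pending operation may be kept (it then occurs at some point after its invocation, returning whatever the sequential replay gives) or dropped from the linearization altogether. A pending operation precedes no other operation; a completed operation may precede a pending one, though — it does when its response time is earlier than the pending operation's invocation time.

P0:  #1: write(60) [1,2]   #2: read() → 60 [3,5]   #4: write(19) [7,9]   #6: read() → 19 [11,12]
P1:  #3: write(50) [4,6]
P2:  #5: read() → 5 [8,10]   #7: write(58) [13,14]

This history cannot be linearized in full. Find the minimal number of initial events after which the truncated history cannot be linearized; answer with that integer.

10

events 1..9 are linearizable; a witness order is #1, #2, #3, #4:
1. #1 write(60), leaving value 60
2. #2 read() → 60, leaving value 60
3. #3 write(50), leaving value 50
4. #4 write(19), leaving value 19
with event 10 included (#5 responding at time 10), all real-time-consistent orders fail
one such order, #1, #2, #3, #4, #5, breaks at step 5 where #5 read() → 5 is illegal
one such order, #1, #2, #3, #5, #4, breaks at step 4 where #5 read() → 5 is illegal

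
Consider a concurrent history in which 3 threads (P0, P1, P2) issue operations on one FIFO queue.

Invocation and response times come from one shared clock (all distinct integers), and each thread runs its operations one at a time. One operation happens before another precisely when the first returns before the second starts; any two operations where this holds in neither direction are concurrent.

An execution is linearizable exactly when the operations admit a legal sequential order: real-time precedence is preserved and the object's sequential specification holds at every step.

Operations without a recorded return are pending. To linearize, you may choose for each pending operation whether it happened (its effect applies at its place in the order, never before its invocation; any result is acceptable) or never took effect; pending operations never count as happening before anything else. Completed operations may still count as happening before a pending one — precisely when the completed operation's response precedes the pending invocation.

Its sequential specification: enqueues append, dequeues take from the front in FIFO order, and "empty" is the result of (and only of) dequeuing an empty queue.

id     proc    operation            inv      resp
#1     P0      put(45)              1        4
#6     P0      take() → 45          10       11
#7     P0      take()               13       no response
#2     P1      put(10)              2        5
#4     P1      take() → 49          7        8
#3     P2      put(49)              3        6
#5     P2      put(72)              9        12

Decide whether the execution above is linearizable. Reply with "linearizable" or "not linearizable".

one valid linearization: #3, #1, #2, #4, #5, #6
after step 1 (#3 put(49)): queue <49>
after step 2 (#1 put(45)): queue <49,45>
after step 3 (#2 put(10)): queue <49,45,10>
after step 4 (#4 take() → 49): queue <45,10>
after step 5 (#5 put(72)): queue <45,10,72>
after step 6 (#6 take() → 45): queue <10,72>

linearizable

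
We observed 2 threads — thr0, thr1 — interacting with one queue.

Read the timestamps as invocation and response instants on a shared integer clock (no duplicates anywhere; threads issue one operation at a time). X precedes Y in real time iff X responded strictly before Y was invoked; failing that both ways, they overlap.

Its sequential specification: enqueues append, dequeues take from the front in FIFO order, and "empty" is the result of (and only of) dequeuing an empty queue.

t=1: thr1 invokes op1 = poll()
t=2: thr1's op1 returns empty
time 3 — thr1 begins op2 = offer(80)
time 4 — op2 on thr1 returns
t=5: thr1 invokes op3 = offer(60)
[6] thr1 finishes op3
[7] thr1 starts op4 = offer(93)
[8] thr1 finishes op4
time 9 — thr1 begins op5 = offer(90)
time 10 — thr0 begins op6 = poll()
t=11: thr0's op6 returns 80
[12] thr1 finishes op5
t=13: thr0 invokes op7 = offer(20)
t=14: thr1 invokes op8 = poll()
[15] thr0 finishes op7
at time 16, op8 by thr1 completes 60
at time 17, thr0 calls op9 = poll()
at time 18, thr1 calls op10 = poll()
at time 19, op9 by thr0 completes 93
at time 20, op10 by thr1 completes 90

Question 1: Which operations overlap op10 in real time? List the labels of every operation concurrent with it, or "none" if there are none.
Answer: op9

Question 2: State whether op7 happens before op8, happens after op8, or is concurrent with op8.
Answer: concurrent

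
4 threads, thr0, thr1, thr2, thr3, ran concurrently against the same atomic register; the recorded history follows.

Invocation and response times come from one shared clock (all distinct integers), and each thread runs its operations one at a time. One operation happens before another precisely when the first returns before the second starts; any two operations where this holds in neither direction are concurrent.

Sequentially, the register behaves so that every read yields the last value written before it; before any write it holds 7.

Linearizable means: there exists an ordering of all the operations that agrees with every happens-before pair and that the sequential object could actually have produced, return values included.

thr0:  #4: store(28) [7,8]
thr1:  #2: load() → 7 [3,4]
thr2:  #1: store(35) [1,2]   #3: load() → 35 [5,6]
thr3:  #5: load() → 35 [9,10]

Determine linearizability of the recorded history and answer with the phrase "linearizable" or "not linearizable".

not linearizable

prefix check: 1..3 passes, 1..4 fails once #2's time-4 response joins
exactly one order of the 2 completed ops respects real time; the atomic register replay fails
e.g. #1, #2: illegal at step 2, since #2 load() → 7 cannot apply there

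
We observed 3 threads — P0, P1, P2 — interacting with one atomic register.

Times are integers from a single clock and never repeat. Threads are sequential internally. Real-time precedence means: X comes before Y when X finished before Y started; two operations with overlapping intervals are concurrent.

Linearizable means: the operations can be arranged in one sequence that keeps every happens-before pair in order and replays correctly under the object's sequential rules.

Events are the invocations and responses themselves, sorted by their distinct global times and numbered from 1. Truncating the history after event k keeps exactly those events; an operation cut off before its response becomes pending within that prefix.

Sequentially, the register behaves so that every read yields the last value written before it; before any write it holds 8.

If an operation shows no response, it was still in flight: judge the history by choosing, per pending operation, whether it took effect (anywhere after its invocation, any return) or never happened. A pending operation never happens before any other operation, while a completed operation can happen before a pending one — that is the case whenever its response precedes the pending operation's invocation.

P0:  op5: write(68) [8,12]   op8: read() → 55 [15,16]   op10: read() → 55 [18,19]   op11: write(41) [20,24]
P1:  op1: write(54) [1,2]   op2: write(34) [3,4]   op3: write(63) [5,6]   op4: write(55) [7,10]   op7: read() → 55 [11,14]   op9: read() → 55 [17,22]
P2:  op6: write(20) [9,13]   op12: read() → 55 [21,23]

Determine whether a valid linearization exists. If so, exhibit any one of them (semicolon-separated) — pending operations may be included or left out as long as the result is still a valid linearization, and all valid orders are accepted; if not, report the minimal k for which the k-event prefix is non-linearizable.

1. op1 write(54), leaving value 54
2. op2 write(34), leaving value 34
3. op3 write(63), leaving value 63
4. op5 write(68), leaving value 68
5. op6 write(20), leaving value 20
6. op4 write(55), leaving value 55
7. op7 read() → 55, leaving value 55
8. op8 read() → 55, leaving value 55
9. op9 read() → 55, leaving value 55
10. op10 read() → 55, leaving value 55
11. op12 read() → 55, leaving value 55
12. op11 write(41), leaving value 41

linearizable — witness: op1; op2; op3; op5; op6; op4; op7; op8; op9; op10; op12; op11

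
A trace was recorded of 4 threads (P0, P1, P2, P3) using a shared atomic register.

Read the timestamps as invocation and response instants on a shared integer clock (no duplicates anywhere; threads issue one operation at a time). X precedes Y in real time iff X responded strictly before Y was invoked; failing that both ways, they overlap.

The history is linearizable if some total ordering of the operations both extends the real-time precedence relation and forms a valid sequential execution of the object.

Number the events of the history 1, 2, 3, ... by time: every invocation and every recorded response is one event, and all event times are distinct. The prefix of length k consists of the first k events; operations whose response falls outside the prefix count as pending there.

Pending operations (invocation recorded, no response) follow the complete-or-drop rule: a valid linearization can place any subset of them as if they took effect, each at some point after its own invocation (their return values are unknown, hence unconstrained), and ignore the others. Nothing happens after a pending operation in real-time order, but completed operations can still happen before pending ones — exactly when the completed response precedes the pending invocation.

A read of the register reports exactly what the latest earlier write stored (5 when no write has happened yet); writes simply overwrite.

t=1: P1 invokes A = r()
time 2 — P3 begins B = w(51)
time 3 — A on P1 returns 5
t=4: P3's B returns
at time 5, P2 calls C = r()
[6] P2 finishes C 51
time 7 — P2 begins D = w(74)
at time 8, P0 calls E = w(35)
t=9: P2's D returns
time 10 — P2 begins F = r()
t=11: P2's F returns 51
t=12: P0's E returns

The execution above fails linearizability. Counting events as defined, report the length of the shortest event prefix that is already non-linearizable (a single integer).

events 1..10 are still linearizable — one witness is A, B, C, D:
after step 1 (A r() → 5): value 5
after step 2 (B w(51)): value 51
after step 3 (C r() → 51): value 51
after step 4 (D w(74)): value 74
at event 11 (F's time-11 response) nothing linearizes any more
no completion choice of the 1 pending operation (E) rescues it — every subset was tried
sample order A, B, C, D, F (pending dropped) stalls at step 5 — F r() → 51 has no legal effect
sample order B, A, C, D, F (pending dropped) stalls at step 2 — A r() → 5 has no legal effect

11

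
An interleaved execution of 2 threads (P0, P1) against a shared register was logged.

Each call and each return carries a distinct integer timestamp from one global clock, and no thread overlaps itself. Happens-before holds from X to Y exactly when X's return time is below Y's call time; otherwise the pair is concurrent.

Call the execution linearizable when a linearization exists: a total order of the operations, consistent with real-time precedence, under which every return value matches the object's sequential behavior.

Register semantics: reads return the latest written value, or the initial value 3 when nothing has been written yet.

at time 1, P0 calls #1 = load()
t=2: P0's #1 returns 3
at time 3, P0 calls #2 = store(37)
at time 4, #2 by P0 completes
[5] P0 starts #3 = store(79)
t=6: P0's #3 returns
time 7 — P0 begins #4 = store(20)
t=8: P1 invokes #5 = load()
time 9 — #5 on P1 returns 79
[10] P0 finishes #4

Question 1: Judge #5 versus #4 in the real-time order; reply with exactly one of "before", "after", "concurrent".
#5 spans [8,9], #4 spans [7,10]
the intervals overlap in both directions

concurrent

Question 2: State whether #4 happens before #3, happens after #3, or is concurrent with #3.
#4 spans [7,10], #3 spans [5,6]
resp(#3)=6 < inv(#4)=7

after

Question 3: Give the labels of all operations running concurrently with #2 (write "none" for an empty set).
#2 spans [3,4]; an op avoiding the whole window 3..4 is ordered, any other is concurrent
#1 [1,2]: before
#3 [5,6]: after
#4 [7,10]: after
#5 [8,9]: after

none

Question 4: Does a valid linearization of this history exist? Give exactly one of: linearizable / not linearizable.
a witness: #1, #2, #3, #5, #4
after step 1 (#1 load() → 3): value 3
after step 2 (#2 store(37)): value 37
after step 3 (#3 store(79)): value 79
after step 4 (#5 load() → 79): value 79
after step 5 (#4 store(20)): value 20

linearizable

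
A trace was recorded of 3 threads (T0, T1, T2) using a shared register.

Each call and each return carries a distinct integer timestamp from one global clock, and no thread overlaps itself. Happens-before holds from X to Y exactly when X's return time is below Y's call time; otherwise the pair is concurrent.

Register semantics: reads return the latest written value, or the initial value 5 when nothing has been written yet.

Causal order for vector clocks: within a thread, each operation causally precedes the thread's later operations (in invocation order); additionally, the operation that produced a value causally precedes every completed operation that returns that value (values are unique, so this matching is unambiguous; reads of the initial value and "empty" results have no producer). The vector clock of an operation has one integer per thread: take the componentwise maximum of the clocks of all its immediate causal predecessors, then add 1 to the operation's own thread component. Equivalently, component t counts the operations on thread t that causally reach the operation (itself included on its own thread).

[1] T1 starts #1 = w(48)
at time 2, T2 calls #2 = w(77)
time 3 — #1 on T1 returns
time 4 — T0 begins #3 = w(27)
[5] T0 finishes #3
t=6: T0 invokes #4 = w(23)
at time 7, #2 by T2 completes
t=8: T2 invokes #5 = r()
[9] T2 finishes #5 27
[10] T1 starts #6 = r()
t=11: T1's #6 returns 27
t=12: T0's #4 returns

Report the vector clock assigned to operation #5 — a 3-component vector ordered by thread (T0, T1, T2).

(1, 0, 2)

invoked at 2, #2 has no predecessors; its own T2 bump gives (0, 0, 1)
invoked at 1, #1 has no predecessors; its own T1 bump gives (0, 1, 0)
invoked at 4, #3 has no predecessors; its own T0 bump gives (1, 0, 0)
#4 (invocation 6): componentwise max over VC(#3)=(1, 0, 0), +1 at T0, giving (2, 0, 0)
#5 (invocation 8): componentwise max over VC(#2)=(0, 0, 1), VC(#3)=(1, 0, 0), +1 at T2, giving (1, 0, 2)
#6 (invocation 10): componentwise max over VC(#1)=(0, 1, 0), VC(#3)=(1, 0, 0), +1 at T1, giving (1, 2, 0)
target: VC(#5) = (1, 0, 2)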